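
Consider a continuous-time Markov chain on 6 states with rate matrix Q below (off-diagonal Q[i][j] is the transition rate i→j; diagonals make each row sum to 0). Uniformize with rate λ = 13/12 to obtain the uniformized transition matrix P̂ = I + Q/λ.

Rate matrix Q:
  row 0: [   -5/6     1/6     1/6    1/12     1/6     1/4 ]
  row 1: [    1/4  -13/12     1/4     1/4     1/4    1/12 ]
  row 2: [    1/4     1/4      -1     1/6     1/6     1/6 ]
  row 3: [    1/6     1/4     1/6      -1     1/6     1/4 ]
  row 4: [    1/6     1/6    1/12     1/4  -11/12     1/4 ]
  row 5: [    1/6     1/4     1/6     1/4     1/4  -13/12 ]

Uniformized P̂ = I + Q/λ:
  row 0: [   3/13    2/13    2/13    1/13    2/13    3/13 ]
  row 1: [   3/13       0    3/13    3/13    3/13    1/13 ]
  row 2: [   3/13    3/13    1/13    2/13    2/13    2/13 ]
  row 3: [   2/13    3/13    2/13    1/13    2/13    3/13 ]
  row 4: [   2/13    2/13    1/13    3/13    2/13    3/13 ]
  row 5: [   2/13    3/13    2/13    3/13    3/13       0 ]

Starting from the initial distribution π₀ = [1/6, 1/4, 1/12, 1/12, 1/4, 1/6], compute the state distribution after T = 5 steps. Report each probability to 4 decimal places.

t=0: π = [0.1667, 0.2500, 0.0833, 0.0833, 0.2500, 0.1667]
t=1: π = [0.1923, 0.1410, 0.1474, 0.1859, 0.1859, 0.1474]
t=2: π = [0.1908, 0.1691, 0.1391, 0.1612, 0.1760, 0.1637]
t=3: π = [0.1922, 0.1635, 0.1426, 0.1659, 0.1794, 0.1563]
t=4: π = [0.1922, 0.1644, 0.1417, 0.1647, 0.1784, 0.1586]
t=5: π = [0.1922, 0.1643, 0.1419, 0.1650, 0.1787, 0.1580]

π = [0.1922, 0.1643, 0.1419, 0.1650, 0.1787, 0.1580]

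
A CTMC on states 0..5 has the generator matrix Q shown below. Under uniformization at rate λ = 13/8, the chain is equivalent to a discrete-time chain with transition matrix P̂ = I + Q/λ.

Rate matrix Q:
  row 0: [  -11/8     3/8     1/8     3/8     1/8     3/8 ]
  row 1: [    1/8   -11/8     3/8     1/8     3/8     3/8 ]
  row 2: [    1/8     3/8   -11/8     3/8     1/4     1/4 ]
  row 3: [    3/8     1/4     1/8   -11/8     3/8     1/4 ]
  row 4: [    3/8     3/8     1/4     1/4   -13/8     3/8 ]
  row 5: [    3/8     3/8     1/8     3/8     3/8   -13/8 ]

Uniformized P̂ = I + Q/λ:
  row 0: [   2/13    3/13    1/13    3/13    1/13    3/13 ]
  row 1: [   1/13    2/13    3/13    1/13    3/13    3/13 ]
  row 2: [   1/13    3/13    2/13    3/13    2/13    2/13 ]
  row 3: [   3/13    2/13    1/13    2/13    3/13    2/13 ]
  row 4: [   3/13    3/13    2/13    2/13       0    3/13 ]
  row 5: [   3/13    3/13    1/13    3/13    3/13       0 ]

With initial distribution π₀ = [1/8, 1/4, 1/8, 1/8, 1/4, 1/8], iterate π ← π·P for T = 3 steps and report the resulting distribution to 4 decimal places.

t=0: π = [0.1250, 0.2500, 0.1250, 0.1250, 0.2500, 0.1250]
t=1: π = [0.1635, 0.2019, 0.1442, 0.1635, 0.1442, 0.1827]
t=2: π = [0.1649, 0.2027, 0.1302, 0.1760, 0.1612, 0.1649]
t=3: π = [0.1669, 0.2016, 0.1305, 0.1736, 0.1582, 0.1692]

π = [0.1669, 0.2016, 0.1305, 0.1736, 0.1582, 0.1692]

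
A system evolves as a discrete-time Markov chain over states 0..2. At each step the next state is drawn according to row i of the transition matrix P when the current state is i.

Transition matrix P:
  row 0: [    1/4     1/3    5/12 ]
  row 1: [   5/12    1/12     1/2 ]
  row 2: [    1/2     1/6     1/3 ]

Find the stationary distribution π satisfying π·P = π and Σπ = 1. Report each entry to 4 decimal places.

π = [0.3858, 0.2132, 0.4010]

Balance equations π_j = Σ_i π_i·P[i][j]:
  π_0 = 1/4·π_0 + 5/12·π_1 + 1/2·π_2
  π_1 = 1/3·π_0 + 1/12·π_1 + 1/6·π_2
  normalize: π_0 + π_1 + π_2 = 1
Solving the linear system gives exactly π = [76/197, 42/197, 79/197].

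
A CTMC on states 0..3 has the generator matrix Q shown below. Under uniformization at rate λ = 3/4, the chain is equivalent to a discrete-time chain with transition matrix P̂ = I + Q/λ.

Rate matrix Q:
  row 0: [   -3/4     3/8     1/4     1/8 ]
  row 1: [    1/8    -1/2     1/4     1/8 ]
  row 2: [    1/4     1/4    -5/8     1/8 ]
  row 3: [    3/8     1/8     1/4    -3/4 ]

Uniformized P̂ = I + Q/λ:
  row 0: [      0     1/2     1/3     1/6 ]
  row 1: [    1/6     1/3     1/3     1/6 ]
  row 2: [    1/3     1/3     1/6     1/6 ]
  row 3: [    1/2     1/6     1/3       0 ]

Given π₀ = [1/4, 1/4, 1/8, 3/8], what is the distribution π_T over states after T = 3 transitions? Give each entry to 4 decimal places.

t=0: π = [0.2500, 0.2500, 0.1250, 0.3750]
t=1: π = [0.2708, 0.3125, 0.3125, 0.1042]
t=2: π = [0.2083, 0.3611, 0.2813, 0.1493]
t=3: π = [0.2286, 0.3432, 0.2865, 0.1418]

π = [0.2286, 0.3432, 0.2865, 0.1418]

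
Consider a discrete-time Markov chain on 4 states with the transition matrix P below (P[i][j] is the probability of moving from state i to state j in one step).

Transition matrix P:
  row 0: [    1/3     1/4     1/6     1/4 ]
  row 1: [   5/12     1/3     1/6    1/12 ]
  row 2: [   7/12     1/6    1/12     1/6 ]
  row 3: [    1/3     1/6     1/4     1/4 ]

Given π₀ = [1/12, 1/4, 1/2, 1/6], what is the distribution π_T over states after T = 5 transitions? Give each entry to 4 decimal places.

π = [0.3955, 0.2396, 0.1689, 0.1960]

t=0: π = [0.0833, 0.2500, 0.5000, 0.1667]
t=1: π = [0.4792, 0.2153, 0.1389, 0.1667]
t=2: π = [0.3860, 0.2425, 0.1690, 0.2025]
t=3: π = [0.3958, 0.2392, 0.1695, 0.1955]
t=4: π = [0.3956, 0.2395, 0.1688, 0.1960]
t=5: π = [0.3955, 0.2396, 0.1689, 0.1960]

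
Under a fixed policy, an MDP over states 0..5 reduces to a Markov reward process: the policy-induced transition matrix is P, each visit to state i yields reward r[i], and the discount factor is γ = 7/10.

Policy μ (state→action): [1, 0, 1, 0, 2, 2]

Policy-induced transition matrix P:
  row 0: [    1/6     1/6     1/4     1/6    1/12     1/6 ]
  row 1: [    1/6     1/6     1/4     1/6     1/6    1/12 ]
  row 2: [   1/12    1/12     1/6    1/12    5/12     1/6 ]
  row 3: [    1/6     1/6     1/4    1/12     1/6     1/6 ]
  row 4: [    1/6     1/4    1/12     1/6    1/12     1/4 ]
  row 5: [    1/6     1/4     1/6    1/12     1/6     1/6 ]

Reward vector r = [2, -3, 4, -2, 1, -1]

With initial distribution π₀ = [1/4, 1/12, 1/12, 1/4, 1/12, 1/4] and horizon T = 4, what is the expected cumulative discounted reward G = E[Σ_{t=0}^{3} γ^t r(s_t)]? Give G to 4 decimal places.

t=0: π = [0.2500, 0.0833, 0.0833, 0.2500, 0.0833, 0.2500], E[r] = -0.0833, γ^t·E[r] = -0.083333, running G = -0.083333
t=1: π = [0.1597, 0.1875, 0.2083, 0.1181, 0.1597, 0.1667], E[r] = 0.3472, γ^t·E[r] = 0.243056, running G = 0.159722
t=2: π = [0.1493, 0.1765, 0.1921, 0.1256, 0.1921, 0.1644], E[r] = 0.3142, γ^t·E[r] = 0.153976, running G = 0.313698
t=3: π = [0.1507, 0.1804, 0.1883, 0.1265, 0.1862, 0.1680], E[r] = 0.2786, γ^t·E[r] = 0.095559, running G = 0.409257

G = 0.4093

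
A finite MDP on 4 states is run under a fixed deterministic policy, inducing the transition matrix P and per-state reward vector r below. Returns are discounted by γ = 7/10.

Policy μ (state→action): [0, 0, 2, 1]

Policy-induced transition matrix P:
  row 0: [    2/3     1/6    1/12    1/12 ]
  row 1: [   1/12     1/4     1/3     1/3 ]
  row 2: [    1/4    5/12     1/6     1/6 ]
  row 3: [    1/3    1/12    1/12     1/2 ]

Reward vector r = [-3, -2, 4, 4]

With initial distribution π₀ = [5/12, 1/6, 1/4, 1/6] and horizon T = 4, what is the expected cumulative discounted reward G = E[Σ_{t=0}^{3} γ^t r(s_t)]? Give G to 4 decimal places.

t=0: π = [0.4167, 0.1667, 0.2500, 0.1667], E[r] = 0.0833, γ^t·E[r] = 0.083333, running G = 0.083333
t=1: π = [0.4097, 0.2292, 0.1458, 0.2153], E[r] = -0.2431, γ^t·E[r] = -0.170139, running G = -0.086806
t=2: π = [0.4005, 0.2043, 0.1528, 0.2425], E[r] = -0.0289, γ^t·E[r] = -0.014178, running G = -0.100984
t=3: π = [0.4030, 0.2017, 0.1471, 0.2482], E[r] = -0.0312, γ^t·E[r] = -0.010702, running G = -0.111686

G = -0.1117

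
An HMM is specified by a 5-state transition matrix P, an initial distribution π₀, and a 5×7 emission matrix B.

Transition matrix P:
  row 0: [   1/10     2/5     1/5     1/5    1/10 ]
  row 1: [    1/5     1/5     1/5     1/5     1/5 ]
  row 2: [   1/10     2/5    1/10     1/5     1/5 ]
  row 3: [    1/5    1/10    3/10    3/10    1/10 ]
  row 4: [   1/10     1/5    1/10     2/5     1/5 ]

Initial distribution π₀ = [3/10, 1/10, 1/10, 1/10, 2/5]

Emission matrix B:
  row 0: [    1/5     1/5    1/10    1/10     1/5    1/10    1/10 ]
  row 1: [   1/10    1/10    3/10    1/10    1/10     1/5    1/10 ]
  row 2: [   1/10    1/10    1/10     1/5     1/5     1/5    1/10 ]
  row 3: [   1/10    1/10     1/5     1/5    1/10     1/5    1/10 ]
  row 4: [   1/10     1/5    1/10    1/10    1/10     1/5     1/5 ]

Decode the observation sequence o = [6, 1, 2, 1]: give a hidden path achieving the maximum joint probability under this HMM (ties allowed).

t=0: δ = [3.000e-02, 1.000e-02, 1.000e-02, 1.000e-02, 8.000e-02]  (obs o_0=6)
t=1: δ = [1.600e-03, 1.600e-03, 8.000e-04, 3.200e-03, 3.200e-03]  ψ = [4, 4, 4, 4, 4]  (obs o_1=1)
t=2: δ = [6.400e-05, 1.920e-04, 9.600e-05, 2.560e-04, 6.400e-05]  ψ = [3, 0, 3, 4, 4]  (obs o_2=2)
t=3: δ = [1.024e-05, 3.840e-06, 7.680e-06, 7.680e-06, 7.680e-06]  ψ = [3, 1, 3, 3, 1]  (obs o_3=1)
backtrack: best end state = 0; path = [4, 4, 3, 0]

path = [4, 4, 3, 0]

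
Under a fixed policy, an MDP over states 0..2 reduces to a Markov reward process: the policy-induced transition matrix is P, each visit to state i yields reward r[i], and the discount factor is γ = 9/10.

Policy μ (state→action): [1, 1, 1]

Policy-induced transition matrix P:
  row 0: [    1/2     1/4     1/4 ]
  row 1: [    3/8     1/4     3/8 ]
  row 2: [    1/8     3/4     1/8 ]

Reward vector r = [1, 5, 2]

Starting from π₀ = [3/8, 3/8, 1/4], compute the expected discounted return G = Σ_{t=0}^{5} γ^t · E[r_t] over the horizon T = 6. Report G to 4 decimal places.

G = 13.0217

t=0: π = [0.3750, 0.3750, 0.2500], E[r] = 2.7500, γ^t·E[r] = 2.750000, running G = 2.750000
t=1: π = [0.3594, 0.3750, 0.2656], E[r] = 2.7656, γ^t·E[r] = 2.489063, running G = 5.239063
t=2: π = [0.3535, 0.3828, 0.2637], E[r] = 2.7949, γ^t·E[r] = 2.263887, running G = 7.502949
t=3: π = [0.3533, 0.3818, 0.2649], E[r] = 2.7922, γ^t·E[r] = 2.035540, running G = 9.538490
t=4: π = [0.3529, 0.3824, 0.2646], E[r] = 2.7944, γ^t·E[r] = 1.833408, running G = 11.371897
t=5: π = [0.3530, 0.3823, 0.2647], E[r] = 2.7940, γ^t·E[r] = 1.649808, running G = 13.021705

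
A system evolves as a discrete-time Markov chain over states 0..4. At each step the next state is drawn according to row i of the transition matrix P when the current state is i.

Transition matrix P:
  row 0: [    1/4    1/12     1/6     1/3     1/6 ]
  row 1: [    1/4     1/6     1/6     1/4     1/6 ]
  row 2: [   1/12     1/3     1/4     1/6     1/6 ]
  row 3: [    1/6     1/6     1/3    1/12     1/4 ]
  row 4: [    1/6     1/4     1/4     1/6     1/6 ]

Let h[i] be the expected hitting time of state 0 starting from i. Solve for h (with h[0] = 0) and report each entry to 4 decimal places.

h = [0.0000, 5.5317, 6.4859, 6.0984, 6.0250]

First-step conditioning: h[0] = 0; for i ≠ 0, h[i] = 1 + Σ_k P[i][k]·h[k].
  h[1] = 1 + 1/6·h[1] + 1/6·h[2] + 1/4·h[3] + 1/6·h[4]
  h[2] = 1 + 1/3·h[1] + 1/4·h[2] + 1/6·h[3] + 1/6·h[4]
  h[3] = 1 + 1/6·h[1] + 1/3·h[2] + 1/12·h[3] + 1/4·h[4]
  h[4] = 1 + 1/4·h[1] + 1/4·h[2] + 1/6·h[3] + 1/6·h[4]
Solving the 4×4 linear system over states ≠ 0 gives exactly h = [0, 22608/4087, 26508/4087, 372/61, 24624/4087] (h[0] = 0 is the target).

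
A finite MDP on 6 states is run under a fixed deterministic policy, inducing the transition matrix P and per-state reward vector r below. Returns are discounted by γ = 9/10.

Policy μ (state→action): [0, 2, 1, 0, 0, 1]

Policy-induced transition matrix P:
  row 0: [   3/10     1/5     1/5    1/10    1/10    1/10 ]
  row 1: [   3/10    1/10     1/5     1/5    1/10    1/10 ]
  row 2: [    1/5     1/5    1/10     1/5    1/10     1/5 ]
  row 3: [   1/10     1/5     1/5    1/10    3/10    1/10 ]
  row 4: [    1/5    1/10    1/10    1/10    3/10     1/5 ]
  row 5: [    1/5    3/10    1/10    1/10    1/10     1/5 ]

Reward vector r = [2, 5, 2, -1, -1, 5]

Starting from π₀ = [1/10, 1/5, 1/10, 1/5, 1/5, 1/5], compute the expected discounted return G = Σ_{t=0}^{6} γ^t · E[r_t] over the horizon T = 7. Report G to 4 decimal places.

G = 10.8269

t=0: π = [0.1000, 0.2000, 0.1000, 0.2000, 0.2000, 0.2000], E[r] = 2.0000, γ^t·E[r] = 2.000000, running G = 2.000000
t=1: π = [0.2100, 0.1800, 0.1500, 0.1300, 0.1800, 0.1500], E[r] = 2.0600, γ^t·E[r] = 1.854000, running G = 3.854000
t=2: π = [0.2260, 0.1790, 0.1520, 0.1330, 0.1620, 0.1480], E[r] = 2.0960, γ^t·E[r] = 1.697760, running G = 5.551760
t=3: π = [0.2272, 0.1807, 0.1538, 0.1331, 0.1590, 0.1462], E[r] = 2.1044, γ^t·E[r] = 1.534108, running G = 7.085868
t=4: π = [0.2275, 0.1807, 0.1541, 0.1335, 0.1584, 0.1459], E[r] = 2.1040, γ^t·E[r] = 1.380461, running G = 8.466328
t=5: π = [0.2275, 0.1807, 0.1542, 0.1335, 0.1584, 0.1458], E[r] = 2.1040, γ^t·E[r] = 1.242407, running G = 9.708736
t=6: π = [0.2275, 0.1807, 0.1542, 0.1335, 0.1584, 0.1458], E[r] = 2.1040, γ^t·E[r] = 1.118144, running G = 10.826880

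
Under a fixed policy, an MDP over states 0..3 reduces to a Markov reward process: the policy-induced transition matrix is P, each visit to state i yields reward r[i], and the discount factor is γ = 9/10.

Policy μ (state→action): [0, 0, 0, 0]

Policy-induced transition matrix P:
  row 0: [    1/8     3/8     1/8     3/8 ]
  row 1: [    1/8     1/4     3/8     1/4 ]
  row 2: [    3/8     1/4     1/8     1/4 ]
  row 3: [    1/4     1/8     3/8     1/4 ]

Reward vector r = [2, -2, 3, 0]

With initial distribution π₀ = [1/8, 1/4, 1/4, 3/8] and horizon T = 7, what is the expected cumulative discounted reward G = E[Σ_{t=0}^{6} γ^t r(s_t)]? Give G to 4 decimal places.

G = 3.6783

t=0: π = [0.1250, 0.2500, 0.2500, 0.3750], E[r] = 0.5000, γ^t·E[r] = 0.500000, running G = 0.500000
t=1: π = [0.2344, 0.2188, 0.2813, 0.2656], E[r] = 0.8750, γ^t·E[r] = 0.787500, running G = 1.287500
t=2: π = [0.2285, 0.2461, 0.2461, 0.2793], E[r] = 0.7031, γ^t·E[r] = 0.569531, running G = 1.857031
t=3: π = [0.2214, 0.2437, 0.2563, 0.2786], E[r] = 0.7246, γ^t·E[r] = 0.528240, running G = 2.385271
t=4: π = [0.2239, 0.2429, 0.2556, 0.2777], E[r] = 0.7288, γ^t·E[r] = 0.478139, running G = 2.863411
t=5: π = [0.2236, 0.2433, 0.2551, 0.2780], E[r] = 0.7260, γ^t·E[r] = 0.428722, running G = 3.292132
t=6: π = [0.2235, 0.2432, 0.2553, 0.2779], E[r] = 0.7266, γ^t·E[r] = 0.386151, running G = 3.678284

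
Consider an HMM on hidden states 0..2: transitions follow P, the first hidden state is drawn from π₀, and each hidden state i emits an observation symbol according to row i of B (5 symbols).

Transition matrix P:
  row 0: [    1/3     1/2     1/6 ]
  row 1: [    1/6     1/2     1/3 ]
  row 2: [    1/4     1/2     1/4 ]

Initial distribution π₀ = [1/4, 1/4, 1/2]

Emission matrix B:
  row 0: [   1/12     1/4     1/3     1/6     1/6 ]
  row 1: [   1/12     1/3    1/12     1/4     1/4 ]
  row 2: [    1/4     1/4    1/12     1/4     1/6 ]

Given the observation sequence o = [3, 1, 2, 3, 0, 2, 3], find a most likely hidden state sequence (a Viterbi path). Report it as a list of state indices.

path = [2, 1, 0, 1, 2, 0, 1]

t=0: δ = [4.167e-02, 6.250e-02, 1.250e-01]  (obs o_0=3)
t=1: δ = [7.812e-03, 2.083e-02, 7.812e-03]  ψ = [2, 2, 2]  (obs o_1=1)
t=2: δ = [1.157e-03, 8.681e-04, 5.787e-04]  ψ = [1, 1, 1]  (obs o_2=2)
t=3: δ = [6.430e-05, 1.447e-04, 7.234e-05]  ψ = [0, 0, 1]  (obs o_3=3)
t=4: δ = [2.009e-06, 6.028e-06, 1.206e-05]  ψ = [1, 1, 1]  (obs o_4=0)
t=5: δ = [1.005e-06, 5.023e-07, 2.512e-07]  ψ = [2, 2, 2]  (obs o_5=2)
t=6: δ = [5.582e-08, 1.256e-07, 4.186e-08]  ψ = [0, 0, 0]  (obs o_6=3)
backtrack: best end state = 1; path = [2, 1, 0, 1, 2, 0, 1]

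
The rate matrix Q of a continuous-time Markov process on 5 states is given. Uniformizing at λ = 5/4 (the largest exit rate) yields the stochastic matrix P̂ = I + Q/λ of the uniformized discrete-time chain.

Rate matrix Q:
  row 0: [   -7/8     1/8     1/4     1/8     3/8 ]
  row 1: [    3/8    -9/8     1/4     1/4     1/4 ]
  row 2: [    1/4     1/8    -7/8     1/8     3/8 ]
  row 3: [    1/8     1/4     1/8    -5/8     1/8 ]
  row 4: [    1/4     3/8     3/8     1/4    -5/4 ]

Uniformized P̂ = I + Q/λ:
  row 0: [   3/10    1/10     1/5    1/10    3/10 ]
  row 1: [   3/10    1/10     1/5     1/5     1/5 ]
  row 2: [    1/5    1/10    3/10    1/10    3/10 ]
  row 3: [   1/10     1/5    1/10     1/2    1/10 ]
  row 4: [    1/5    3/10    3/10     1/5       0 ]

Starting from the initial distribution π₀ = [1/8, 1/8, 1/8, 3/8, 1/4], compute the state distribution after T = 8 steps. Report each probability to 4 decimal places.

t=0: π = [0.1250, 0.1250, 0.1250, 0.3750, 0.2500]
t=1: π = [0.1875, 0.1875, 0.2000, 0.2875, 0.1375]
t=2: π = [0.2088, 0.1563, 0.2050, 0.2475, 0.1825]
t=3: π = [0.2118, 0.1613, 0.2140, 0.2329, 0.1801]
t=4: π = [0.2140, 0.1593, 0.2161, 0.2273, 0.1833]
t=5: π = [0.2146, 0.1594, 0.2172, 0.2252, 0.1836]
t=6: π = [0.2149, 0.1592, 0.2176, 0.2244, 0.1839]
t=7: π = [0.2150, 0.1592, 0.2177, 0.2241, 0.1840]
t=8: π = [0.2150, 0.1592, 0.2178, 0.2240, 0.1841]

π = [0.2150, 0.1592, 0.2178, 0.2240, 0.1841]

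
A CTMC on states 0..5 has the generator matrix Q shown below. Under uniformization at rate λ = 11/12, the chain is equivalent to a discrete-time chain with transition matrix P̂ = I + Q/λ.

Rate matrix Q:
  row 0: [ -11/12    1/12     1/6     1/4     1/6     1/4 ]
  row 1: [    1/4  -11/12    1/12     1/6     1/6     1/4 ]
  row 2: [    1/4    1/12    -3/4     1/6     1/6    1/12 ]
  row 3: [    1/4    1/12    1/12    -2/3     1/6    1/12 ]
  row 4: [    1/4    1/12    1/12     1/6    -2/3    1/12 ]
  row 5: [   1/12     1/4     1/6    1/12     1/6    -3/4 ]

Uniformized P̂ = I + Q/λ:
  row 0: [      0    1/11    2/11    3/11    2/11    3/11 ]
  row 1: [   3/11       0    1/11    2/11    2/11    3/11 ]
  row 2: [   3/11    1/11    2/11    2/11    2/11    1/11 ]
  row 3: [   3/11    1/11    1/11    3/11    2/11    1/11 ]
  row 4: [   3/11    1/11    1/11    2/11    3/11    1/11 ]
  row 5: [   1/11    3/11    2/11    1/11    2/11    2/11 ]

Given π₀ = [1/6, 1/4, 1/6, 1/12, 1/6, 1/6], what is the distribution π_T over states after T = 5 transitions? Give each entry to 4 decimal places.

t=0: π = [0.1667, 0.2500, 0.1667, 0.0833, 0.1667, 0.1667]
t=1: π = [0.1970, 0.0985, 0.1364, 0.1894, 0.1970, 0.1818]
t=2: π = [0.1860, 0.1150, 0.1377, 0.2004, 0.1997, 0.1612]
t=3: π = [0.1927, 0.1098, 0.1350, 0.2023, 0.2000, 0.1603]
t=4: π = [0.1910, 0.1101, 0.1353, 0.2032, 0.2000, 0.1605]
t=5: π = [0.1915, 0.1101, 0.1352, 0.2031, 0.2000, 0.1602]

π = [0.1915, 0.1101, 0.1352, 0.2031, 0.2000, 0.1602]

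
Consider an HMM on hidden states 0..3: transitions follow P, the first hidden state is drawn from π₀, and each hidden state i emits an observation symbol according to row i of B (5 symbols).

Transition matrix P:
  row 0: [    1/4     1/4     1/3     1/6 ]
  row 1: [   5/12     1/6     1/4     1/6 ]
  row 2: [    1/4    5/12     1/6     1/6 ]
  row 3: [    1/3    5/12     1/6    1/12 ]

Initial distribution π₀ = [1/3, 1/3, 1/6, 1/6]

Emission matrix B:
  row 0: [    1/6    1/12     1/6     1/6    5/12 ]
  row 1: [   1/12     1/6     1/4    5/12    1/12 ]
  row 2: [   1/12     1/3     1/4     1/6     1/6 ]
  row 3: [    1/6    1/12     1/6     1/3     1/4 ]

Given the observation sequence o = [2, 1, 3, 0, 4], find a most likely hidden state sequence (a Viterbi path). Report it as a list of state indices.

t=0: δ = [5.556e-02, 8.333e-02, 4.167e-02, 2.778e-02]  (obs o_0=2)
t=1: δ = [2.894e-03, 2.894e-03, 6.944e-03, 1.157e-03]  ψ = [1, 2, 1, 1]  (obs o_1=1)
t=2: δ = [2.894e-04, 1.206e-03, 1.929e-04, 3.858e-04]  ψ = [2, 2, 2, 2]  (obs o_2=3)
t=3: δ = [8.372e-05, 1.674e-05, 2.512e-05, 3.349e-05]  ψ = [1, 1, 1, 1]  (obs o_3=0)
t=4: δ = [8.721e-06, 1.744e-06, 4.651e-06, 3.489e-06]  ψ = [0, 0, 0, 0]  (obs o_4=4)
backtrack: best end state = 0; path = [1, 2, 1, 0, 0]

path = [1, 2, 1, 0, 0]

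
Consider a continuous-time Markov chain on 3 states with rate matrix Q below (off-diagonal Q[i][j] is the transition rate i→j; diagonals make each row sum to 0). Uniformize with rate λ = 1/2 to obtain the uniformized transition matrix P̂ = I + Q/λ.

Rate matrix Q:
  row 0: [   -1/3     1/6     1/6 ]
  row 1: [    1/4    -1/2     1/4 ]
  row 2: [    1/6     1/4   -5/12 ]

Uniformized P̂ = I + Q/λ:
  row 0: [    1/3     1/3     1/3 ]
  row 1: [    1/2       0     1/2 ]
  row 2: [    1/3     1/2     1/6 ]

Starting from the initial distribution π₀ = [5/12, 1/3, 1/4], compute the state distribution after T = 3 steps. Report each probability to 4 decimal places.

π = [0.3839, 0.2855, 0.3306]

t=0: π = [0.4167, 0.3333, 0.2500]
t=1: π = [0.3889, 0.2639, 0.3472]
t=2: π = [0.3773, 0.3032, 0.3194]
t=3: π = [0.3839, 0.2855, 0.3306]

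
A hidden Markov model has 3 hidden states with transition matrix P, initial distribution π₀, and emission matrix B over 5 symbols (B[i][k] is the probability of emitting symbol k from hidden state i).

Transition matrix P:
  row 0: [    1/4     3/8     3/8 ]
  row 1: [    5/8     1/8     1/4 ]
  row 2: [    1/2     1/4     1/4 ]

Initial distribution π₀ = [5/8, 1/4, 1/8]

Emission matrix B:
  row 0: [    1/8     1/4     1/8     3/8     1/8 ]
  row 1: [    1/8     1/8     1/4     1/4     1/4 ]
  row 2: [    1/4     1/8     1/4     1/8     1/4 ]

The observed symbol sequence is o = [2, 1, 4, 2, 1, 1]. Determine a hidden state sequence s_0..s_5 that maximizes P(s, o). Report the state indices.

t=0: δ = [7.812e-02, 6.250e-02, 3.125e-02]  (obs o_0=2)
t=1: δ = [9.766e-03, 3.662e-03, 3.662e-03]  ψ = [1, 0, 0]  (obs o_1=1)
t=2: δ = [3.052e-04, 9.155e-04, 9.155e-04]  ψ = [0, 0, 0]  (obs o_2=4)
t=3: δ = [7.153e-05, 5.722e-05, 5.722e-05]  ψ = [1, 2, 1]  (obs o_3=2)
t=4: δ = [8.941e-06, 3.353e-06, 3.353e-06]  ψ = [1, 0, 0]  (obs o_4=1)
t=5: δ = [5.588e-07, 4.191e-07, 4.191e-07]  ψ = [0, 0, 0]  (obs o_5=1)
backtrack: best end state = 0; path = [1, 0, 2, 1, 0, 0]

path = [1, 0, 2, 1, 0, 0]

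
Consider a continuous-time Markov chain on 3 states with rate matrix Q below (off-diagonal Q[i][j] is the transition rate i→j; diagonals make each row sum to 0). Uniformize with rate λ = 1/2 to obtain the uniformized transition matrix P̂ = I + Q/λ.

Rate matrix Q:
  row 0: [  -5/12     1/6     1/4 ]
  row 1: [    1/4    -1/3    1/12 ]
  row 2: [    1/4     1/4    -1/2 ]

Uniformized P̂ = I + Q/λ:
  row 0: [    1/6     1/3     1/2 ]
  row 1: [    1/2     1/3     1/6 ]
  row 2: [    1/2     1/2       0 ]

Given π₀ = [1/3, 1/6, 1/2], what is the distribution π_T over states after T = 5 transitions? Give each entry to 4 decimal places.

π = [0.3752, 0.3752, 0.2496]

t=0: π = [0.3333, 0.1667, 0.5000]
t=1: π = [0.3889, 0.4167, 0.1944]
t=2: π = [0.3704, 0.3657, 0.2639]
t=3: π = [0.3765, 0.3773, 0.2461]
t=4: π = [0.3745, 0.3744, 0.2512]
t=5: π = [0.3752, 0.3752, 0.2496]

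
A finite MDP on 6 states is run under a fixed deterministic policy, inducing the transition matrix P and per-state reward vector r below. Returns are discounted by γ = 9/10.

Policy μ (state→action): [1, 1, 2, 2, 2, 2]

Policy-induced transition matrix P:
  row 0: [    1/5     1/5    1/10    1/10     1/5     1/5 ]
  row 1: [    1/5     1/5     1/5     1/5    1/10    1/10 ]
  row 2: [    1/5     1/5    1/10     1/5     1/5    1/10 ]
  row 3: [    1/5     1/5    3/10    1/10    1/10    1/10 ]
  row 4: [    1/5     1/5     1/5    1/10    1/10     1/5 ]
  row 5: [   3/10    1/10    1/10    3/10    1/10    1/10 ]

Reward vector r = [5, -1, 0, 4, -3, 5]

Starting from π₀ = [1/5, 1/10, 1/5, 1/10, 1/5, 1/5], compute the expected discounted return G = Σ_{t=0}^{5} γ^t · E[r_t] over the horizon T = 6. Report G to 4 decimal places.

G = 8.3882

t=0: π = [0.2000, 0.1000, 0.2000, 0.1000, 0.2000, 0.2000], E[r] = 1.7000, γ^t·E[r] = 1.700000, running G = 1.700000
t=1: π = [0.2200, 0.1800, 0.1500, 0.1700, 0.1400, 0.1400], E[r] = 1.8800, γ^t·E[r] = 1.692000, running G = 3.392000
t=2: π = [0.2140, 0.1860, 0.1660, 0.1610, 0.1370, 0.1360], E[r] = 1.7970, γ^t·E[r] = 1.455570, running G = 4.847570
t=3: π = [0.2136, 0.1864, 0.1645, 0.1624, 0.1380, 0.1351], E[r] = 1.7927, γ^t·E[r] = 1.306878, running G = 6.154448
t=4: π = [0.2135, 0.1865, 0.1649, 0.1621, 0.1378, 0.1352], E[r] = 1.7919, γ^t·E[r] = 1.175646, running G = 7.330094
t=5: π = [0.2135, 0.1865, 0.1649, 0.1622, 0.1378, 0.1351], E[r] = 1.7919, γ^t·E[r] = 1.058110, running G = 8.388204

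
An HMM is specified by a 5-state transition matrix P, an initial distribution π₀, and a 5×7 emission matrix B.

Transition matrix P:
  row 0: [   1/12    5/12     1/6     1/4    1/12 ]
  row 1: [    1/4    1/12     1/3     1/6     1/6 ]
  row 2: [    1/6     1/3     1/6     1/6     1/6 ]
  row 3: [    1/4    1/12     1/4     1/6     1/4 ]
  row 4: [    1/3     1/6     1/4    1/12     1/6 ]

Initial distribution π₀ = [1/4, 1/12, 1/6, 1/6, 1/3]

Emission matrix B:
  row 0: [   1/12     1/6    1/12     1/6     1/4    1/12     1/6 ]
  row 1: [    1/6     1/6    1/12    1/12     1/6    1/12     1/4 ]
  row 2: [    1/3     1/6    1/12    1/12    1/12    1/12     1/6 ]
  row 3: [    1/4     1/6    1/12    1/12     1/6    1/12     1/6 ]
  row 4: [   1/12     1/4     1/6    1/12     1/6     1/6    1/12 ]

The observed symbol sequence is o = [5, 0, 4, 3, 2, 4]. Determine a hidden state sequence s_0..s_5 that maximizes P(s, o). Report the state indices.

path = [4, 2, 1, 0, 1, 0]

t=0: δ = [2.083e-02, 6.944e-03, 1.389e-02, 1.389e-02, 5.556e-02]  (obs o_0=5)
t=1: δ = [1.543e-03, 1.543e-03, 4.630e-03, 1.302e-03, 7.716e-04]  ψ = [4, 4, 4, 0, 4]  (obs o_1=0)
t=2: δ = [1.929e-04, 2.572e-04, 6.430e-05, 1.286e-04, 1.286e-04]  ψ = [2, 2, 2, 2, 2]  (obs o_2=4)
t=3: δ = [1.072e-05, 6.698e-06, 7.144e-06, 4.019e-06, 3.572e-06]  ψ = [1, 0, 1, 0, 1]  (obs o_3=3)
t=4: δ = [1.395e-07, 3.721e-07, 1.861e-07, 2.233e-07, 1.985e-07]  ψ = [1, 0, 1, 0, 2]  (obs o_4=2)
t=5: δ = [2.326e-08, 1.034e-08, 1.034e-08, 1.034e-08, 1.034e-08]  ψ = [1, 2, 1, 1, 1]  (obs o_5=4)
backtrack: best end state = 0; path = [4, 2, 1, 0, 1, 0]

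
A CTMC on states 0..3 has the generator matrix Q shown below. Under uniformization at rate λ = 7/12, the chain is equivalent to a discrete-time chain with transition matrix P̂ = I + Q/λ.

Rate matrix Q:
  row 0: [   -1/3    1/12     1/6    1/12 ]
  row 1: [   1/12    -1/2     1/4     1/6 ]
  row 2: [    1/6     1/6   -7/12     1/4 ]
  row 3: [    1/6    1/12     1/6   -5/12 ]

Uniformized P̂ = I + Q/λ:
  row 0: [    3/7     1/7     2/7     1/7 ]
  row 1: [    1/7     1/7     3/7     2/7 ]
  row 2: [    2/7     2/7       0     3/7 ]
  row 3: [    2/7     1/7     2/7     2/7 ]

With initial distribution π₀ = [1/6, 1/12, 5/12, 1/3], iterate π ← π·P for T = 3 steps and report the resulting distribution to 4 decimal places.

t=0: π = [0.1667, 0.0833, 0.4167, 0.3333]
t=1: π = [0.2976, 0.2024, 0.1786, 0.3214]
t=2: π = [0.2993, 0.1684, 0.2636, 0.2687]
t=3: π = [0.3044, 0.1805, 0.2345, 0.2806]

π = [0.3044, 0.1805, 0.2345, 0.2806]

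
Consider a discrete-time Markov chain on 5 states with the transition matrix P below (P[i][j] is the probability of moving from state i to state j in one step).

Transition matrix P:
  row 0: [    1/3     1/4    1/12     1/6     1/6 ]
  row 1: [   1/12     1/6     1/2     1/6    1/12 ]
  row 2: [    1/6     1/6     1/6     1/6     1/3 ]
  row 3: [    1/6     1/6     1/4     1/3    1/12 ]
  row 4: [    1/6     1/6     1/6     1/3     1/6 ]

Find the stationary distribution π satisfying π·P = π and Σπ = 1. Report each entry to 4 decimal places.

Balance equations π_j = Σ_i π_i·P[i][j]:
  π_0 = 1/3·π_0 + 1/12·π_1 + 1/6·π_2 + 1/6·π_3 + 1/6·π_4
  π_1 = 1/4·π_0 + 1/6·π_1 + 1/6·π_2 + 1/6·π_3 + 1/6·π_4
  π_2 = 1/12·π_0 + 1/2·π_1 + 1/6·π_2 + 1/4·π_3 + 1/6·π_4
  π_3 = 1/6·π_0 + 1/6·π_1 + 1/6·π_2 + 1/3·π_3 + 1/3·π_4
  normalize: π_0 + π_1 + π_2 + π_3 + π_4 = 1
Solving the linear system gives exactly π = [2/11, 2/11, 186/803, 188/803, 137/803].

π = [0.1818, 0.1818, 0.2316, 0.2341, 0.1706]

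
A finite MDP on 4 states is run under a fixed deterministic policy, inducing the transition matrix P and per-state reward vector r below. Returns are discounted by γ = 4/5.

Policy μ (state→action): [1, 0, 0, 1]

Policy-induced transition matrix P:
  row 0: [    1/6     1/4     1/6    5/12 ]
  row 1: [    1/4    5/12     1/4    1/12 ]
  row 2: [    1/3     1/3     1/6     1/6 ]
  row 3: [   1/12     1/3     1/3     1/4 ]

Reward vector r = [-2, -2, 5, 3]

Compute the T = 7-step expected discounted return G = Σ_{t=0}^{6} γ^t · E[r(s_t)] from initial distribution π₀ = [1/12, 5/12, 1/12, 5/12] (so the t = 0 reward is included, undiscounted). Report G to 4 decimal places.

t=0: π = [0.0833, 0.4167, 0.0833, 0.4167], E[r] = 0.6667, γ^t·E[r] = 0.666667, running G = 0.666667
t=1: π = [0.1806, 0.3611, 0.2708, 0.1875], E[r] = 0.8333, γ^t·E[r] = 0.666667, running G = 1.333333
t=2: π = [0.2263, 0.3484, 0.2280, 0.1973], E[r] = 0.5828, γ^t·E[r] = 0.372963, running G = 1.706296
t=3: π = [0.2173, 0.3435, 0.2286, 0.2106], E[r] = 0.6534, γ^t·E[r] = 0.334519, running G = 2.040815
t=4: π = [0.2158, 0.3439, 0.2304, 0.2099], E[r] = 0.6623, γ^t·E[r] = 0.271297, running G = 2.312112
t=5: π = [0.2162, 0.3440, 0.2303, 0.2095], E[r] = 0.6595, γ^t·E[r] = 0.216092, running G = 2.528204
t=6: π = [0.2163, 0.3440, 0.2302, 0.2095], E[r] = 0.6593, γ^t·E[r] = 0.172824, running G = 2.701028

G = 2.7010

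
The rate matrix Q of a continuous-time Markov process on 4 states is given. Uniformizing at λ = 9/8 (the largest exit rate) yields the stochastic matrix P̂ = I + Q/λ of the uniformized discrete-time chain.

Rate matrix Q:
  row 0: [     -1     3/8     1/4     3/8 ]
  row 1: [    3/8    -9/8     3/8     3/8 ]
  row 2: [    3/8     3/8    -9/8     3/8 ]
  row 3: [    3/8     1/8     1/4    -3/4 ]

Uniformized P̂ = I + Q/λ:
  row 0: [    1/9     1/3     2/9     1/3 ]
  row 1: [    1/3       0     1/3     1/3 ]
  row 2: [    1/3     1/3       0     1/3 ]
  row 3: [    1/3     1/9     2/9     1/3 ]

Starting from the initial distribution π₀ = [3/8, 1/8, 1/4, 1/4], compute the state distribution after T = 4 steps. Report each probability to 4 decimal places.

π = [0.2730, 0.1929, 0.2008, 0.3333]

t=0: π = [0.3750, 0.1250, 0.2500, 0.2500]
t=1: π = [0.2500, 0.2361, 0.1806, 0.3333]
t=2: π = [0.2778, 0.1806, 0.2083, 0.3333]
t=3: π = [0.2716, 0.1991, 0.1960, 0.3333]
t=4: π = [0.2730, 0.1929, 0.2008, 0.3333]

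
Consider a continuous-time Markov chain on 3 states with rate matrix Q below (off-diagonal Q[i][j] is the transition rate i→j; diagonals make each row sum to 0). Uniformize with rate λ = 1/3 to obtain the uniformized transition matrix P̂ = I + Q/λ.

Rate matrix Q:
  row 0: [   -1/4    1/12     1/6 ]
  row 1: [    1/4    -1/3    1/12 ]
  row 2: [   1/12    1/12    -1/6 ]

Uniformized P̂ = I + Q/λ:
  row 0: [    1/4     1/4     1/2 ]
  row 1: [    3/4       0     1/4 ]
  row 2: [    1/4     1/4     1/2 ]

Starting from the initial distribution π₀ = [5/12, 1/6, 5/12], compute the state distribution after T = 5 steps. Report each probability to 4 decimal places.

t=0: π = [0.4167, 0.1667, 0.4167]
t=1: π = [0.3333, 0.2083, 0.4583]
t=2: π = [0.3542, 0.1979, 0.4479]
t=3: π = [0.3490, 0.2005, 0.4505]
t=4: π = [0.3503, 0.1999, 0.4499]
t=5: π = [0.3499, 0.2000, 0.4500]

π = [0.3499, 0.2000, 0.4500]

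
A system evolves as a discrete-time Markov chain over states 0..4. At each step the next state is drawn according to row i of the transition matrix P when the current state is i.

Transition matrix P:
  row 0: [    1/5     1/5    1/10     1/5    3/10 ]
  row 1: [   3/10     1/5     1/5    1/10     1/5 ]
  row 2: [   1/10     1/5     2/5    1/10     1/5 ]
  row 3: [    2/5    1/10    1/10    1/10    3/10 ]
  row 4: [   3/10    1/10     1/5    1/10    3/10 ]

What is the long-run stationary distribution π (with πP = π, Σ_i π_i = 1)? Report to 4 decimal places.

π = [0.2471, 0.1612, 0.2035, 0.1247, 0.2635]

Balance equations π_j = Σ_i π_i·P[i][j]:
  π_0 = 1/5·π_0 + 3/10·π_1 + 1/10·π_2 + 2/5·π_3 + 3/10·π_4
  π_1 = 1/5·π_0 + 1/5·π_1 + 1/5·π_2 + 1/10·π_3 + 1/10·π_4
  π_2 = 1/10·π_0 + 1/5·π_1 + 2/5·π_2 + 1/10·π_3 + 1/5·π_4
  π_3 = 1/5·π_0 + 1/10·π_1 + 1/10·π_2 + 1/10·π_3 + 1/10·π_4
  normalize: π_0 + π_1 + π_2 + π_3 + π_4 = 1
Solving the linear system gives exactly π = [21/85, 137/850, 173/850, 53/425, 112/425].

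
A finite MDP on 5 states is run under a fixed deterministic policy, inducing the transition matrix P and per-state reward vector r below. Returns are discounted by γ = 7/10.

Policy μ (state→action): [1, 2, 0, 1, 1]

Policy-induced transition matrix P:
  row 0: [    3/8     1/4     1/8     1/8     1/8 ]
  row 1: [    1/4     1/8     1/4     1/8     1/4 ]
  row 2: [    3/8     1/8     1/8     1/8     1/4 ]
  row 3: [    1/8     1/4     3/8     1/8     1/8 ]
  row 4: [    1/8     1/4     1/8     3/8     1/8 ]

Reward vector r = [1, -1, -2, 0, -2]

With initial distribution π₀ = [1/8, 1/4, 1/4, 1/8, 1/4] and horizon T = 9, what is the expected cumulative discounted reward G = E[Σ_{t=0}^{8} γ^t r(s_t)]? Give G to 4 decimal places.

G = -2.6157

t=0: π = [0.1250, 0.2500, 0.2500, 0.1250, 0.2500], E[r] = -1.1250, γ^t·E[r] = -1.125000, running G = -1.125000
t=1: π = [0.2500, 0.1875, 0.1875, 0.1875, 0.1875], E[r] = -0.6875, γ^t·E[r] = -0.481250, running G = -1.606250
t=2: π = [0.2578, 0.2031, 0.1953, 0.1719, 0.1719], E[r] = -0.6797, γ^t·E[r] = -0.333047, running G = -1.939297
t=3: π = [0.2637, 0.2002, 0.1934, 0.1680, 0.1748], E[r] = -0.6729, γ^t·E[r] = -0.230788, running G = -2.170085
t=4: π = [0.2643, 0.2008, 0.1920, 0.1687, 0.1742], E[r] = -0.6689, γ^t·E[r] = -0.160614, running G = -2.330699
t=5: π = [0.2642, 0.2009, 0.1923, 0.1685, 0.1741], E[r] = -0.6695, γ^t·E[r] = -0.112519, running G = -2.443218
t=6: π = [0.2642, 0.2009, 0.1922, 0.1685, 0.1741], E[r] = -0.6694, γ^t·E[r] = -0.078757, running G = -2.521975
t=7: π = [0.2642, 0.2009, 0.1922, 0.1685, 0.1741], E[r] = -0.6694, γ^t·E[r] = -0.055127, running G = -2.577102
t=8: π = [0.2642, 0.2009, 0.1922, 0.1685, 0.1741], E[r] = -0.6694, γ^t·E[r] = -0.038589, running G = -2.615691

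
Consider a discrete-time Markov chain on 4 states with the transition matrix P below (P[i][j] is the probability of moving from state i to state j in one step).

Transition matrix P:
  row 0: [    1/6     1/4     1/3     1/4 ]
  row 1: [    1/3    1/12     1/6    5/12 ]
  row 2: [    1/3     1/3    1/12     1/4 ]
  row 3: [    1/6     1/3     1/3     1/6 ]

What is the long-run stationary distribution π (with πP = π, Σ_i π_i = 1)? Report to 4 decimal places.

π = [0.2472, 0.2502, 0.2333, 0.2693]

Balance equations π_j = Σ_i π_i·P[i][j]:
  π_0 = 1/6·π_0 + 1/3·π_1 + 1/3·π_2 + 1/6·π_3
  π_1 = 1/4·π_0 + 1/12·π_1 + 1/3·π_2 + 1/3·π_3
  π_2 = 1/3·π_0 + 1/6·π_1 + 1/12·π_2 + 1/3·π_3
  normalize: π_0 + π_1 + π_2 + π_3 = 1
Solving the linear system gives exactly π = [337/1363, 341/1363, 318/1363, 367/1363].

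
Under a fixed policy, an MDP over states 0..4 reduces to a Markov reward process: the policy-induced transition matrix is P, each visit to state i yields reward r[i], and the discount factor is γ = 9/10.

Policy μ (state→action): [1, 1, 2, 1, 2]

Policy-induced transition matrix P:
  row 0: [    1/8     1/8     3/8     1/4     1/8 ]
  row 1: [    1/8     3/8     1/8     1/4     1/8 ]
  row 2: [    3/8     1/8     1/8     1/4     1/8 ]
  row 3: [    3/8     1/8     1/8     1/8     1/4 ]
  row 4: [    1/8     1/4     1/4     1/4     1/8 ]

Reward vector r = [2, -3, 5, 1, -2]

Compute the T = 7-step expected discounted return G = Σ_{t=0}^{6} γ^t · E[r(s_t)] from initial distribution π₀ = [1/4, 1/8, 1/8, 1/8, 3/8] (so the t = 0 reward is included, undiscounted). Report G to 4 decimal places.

t=0: π = [0.2500, 0.1250, 0.1250, 0.1250, 0.3750], E[r] = 0.1250, γ^t·E[r] = 0.125000, running G = 0.125000
t=1: π = [0.1875, 0.2031, 0.2344, 0.2344, 0.1406], E[r] = 0.8906, γ^t·E[r] = 0.801563, running G = 0.926563
t=2: π = [0.2422, 0.1934, 0.1895, 0.2207, 0.1543], E[r] = 0.7637, γ^t·E[r] = 0.618574, running G = 1.545137
t=3: π = [0.2275, 0.1926, 0.2048, 0.2224, 0.1526], E[r] = 0.8186, γ^t·E[r] = 0.596762, running G = 2.141899
t=4: π = [0.2318, 0.1922, 0.2010, 0.2222, 0.1528], E[r] = 0.8083, γ^t·E[r] = 0.530338, running G = 2.672237
t=5: π = [0.2308, 0.1922, 0.2021, 0.2222, 0.1528], E[r] = 0.8120, γ^t·E[r] = 0.479505, running G = 3.151742
t=6: π = [0.2311, 0.1921, 0.2018, 0.2222, 0.1528], E[r] = 0.8114, γ^t·E[r] = 0.431193, running G = 3.582935

G = 3.5829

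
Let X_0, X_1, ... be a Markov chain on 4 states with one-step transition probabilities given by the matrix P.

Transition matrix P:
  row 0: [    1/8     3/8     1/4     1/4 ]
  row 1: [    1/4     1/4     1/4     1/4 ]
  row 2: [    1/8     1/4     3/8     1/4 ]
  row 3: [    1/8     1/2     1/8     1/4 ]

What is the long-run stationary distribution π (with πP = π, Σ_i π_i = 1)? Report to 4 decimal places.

Balance equations π_j = Σ_i π_i·P[i][j]:
  π_0 = 1/8·π_0 + 1/4·π_1 + 1/8·π_2 + 1/8·π_3
  π_1 = 3/8·π_0 + 1/4·π_1 + 1/4·π_2 + 1/2·π_3
  π_2 = 1/4·π_0 + 1/4·π_1 + 3/8·π_2 + 1/8·π_3
  normalize: π_0 + π_1 + π_2 + π_3 = 1
Solving the linear system gives exactly π = [1/6, 1/3, 1/4, 1/4].

π = [0.1667, 0.3333, 0.2500, 0.2500]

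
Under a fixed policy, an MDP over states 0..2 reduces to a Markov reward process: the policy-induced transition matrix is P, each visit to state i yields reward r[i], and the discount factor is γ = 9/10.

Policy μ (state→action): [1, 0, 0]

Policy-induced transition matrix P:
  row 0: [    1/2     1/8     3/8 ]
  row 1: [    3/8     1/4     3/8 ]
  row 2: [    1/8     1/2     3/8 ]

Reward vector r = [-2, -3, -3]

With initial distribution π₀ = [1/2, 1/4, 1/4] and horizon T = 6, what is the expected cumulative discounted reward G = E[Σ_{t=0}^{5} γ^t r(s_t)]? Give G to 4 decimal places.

G = -12.3178

t=0: π = [0.5000, 0.2500, 0.2500], E[r] = -2.5000, γ^t·E[r] = -2.500000, running G = -2.500000
t=1: π = [0.3750, 0.2500, 0.3750], E[r] = -2.6250, γ^t·E[r] = -2.362500, running G = -4.862500
t=2: π = [0.3281, 0.2969, 0.3750], E[r] = -2.6719, γ^t·E[r] = -2.164219, running G = -7.026719
t=3: π = [0.3223, 0.3027, 0.3750], E[r] = -2.6777, γ^t·E[r] = -1.952068, running G = -8.978787
t=4: π = [0.3215, 0.3035, 0.3750], E[r] = -2.6785, γ^t·E[r] = -1.757342, running G = -10.736129
t=5: π = [0.3214, 0.3036, 0.3750], E[r] = -2.6786, γ^t·E[r] = -1.581662, running G = -12.317791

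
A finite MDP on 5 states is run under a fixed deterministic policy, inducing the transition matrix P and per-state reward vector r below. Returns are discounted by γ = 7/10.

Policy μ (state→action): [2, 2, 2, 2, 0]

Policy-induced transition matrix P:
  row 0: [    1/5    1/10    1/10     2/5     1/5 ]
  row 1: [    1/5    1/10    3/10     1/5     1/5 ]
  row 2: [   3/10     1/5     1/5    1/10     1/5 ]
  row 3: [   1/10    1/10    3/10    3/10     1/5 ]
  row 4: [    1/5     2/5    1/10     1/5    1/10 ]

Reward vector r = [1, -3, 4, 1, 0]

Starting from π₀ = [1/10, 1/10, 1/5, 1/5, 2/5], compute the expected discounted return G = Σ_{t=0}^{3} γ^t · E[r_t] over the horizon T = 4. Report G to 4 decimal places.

G = 1.7250

t=0: π = [0.1000, 0.1000, 0.2000, 0.2000, 0.4000], E[r] = 0.8000, γ^t·E[r] = 0.800000, running G = 0.800000
t=1: π = [0.2000, 0.2400, 0.1800, 0.2200, 0.1600], E[r] = 0.4200, γ^t·E[r] = 0.294000, running G = 1.094000
t=2: π = [0.1960, 0.1660, 0.2100, 0.2440, 0.1840], E[r] = 0.7820, γ^t·E[r] = 0.383180, running G = 1.477180
t=3: π = [0.1966, 0.1762, 0.2030, 0.2426, 0.1816], E[r] = 0.7226, γ^t·E[r] = 0.247852, running G = 1.725032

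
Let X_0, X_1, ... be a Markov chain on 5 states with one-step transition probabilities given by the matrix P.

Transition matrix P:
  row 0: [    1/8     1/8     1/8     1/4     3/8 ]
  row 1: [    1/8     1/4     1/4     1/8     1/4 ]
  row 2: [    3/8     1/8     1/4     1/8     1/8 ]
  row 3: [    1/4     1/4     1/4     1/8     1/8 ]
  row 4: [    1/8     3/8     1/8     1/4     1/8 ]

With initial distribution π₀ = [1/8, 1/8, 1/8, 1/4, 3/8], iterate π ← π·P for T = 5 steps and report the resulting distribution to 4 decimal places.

π = [0.1969, 0.2257, 0.2001, 0.1749, 0.2024]

t=0: π = [0.1250, 0.1250, 0.1250, 0.2500, 0.3750]
t=1: π = [0.1875, 0.2656, 0.1875, 0.1875, 0.1719]
t=2: π = [0.1953, 0.2246, 0.2051, 0.1699, 0.2051]
t=3: π = [0.1975, 0.2256, 0.2000, 0.1750, 0.2019]
t=4: π = [0.1969, 0.2256, 0.2001, 0.1749, 0.2026]
t=5: π = [0.1969, 0.2257, 0.2001, 0.1749, 0.2024]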